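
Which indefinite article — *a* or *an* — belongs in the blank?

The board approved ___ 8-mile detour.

an

The indefinite article is chosen by the initial *sound* of the following word, not its spelling.
The number *8* is spoken "eight", beginning with /eɪt/ — a vowel sound.
So the article is *an*: The board approved an 8-mile detour.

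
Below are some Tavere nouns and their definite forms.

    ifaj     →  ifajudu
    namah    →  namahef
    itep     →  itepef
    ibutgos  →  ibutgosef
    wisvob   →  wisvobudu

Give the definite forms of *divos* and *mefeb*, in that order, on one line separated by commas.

divosef, mefebudu

The suffix is conditioned by the final consonant: -ef when the stem ends in a voiceless consonant (*namah*, *itep*, *ibutgos*); -udu when the stem ends in a voiced consonant (*ifaj*, *wisvob*).
*divos* — final consonant /s/ (voiceless) → -ef → *divosef*.
*mefeb* — final consonant /b/ (voiced) → -udu → *mefebudu*.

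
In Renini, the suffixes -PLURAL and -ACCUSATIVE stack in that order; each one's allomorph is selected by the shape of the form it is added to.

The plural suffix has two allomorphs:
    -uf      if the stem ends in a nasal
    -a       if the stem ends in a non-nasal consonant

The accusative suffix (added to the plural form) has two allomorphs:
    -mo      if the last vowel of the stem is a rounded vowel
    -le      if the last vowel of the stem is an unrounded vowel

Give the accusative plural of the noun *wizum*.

wizumufmo

*wizum*: final consonant = /m/, a nasal → -uf → *wizumuf*.
Since the last vowel of the plural form *wizumuf* is /u/ (a rounded vowel), it takes -mo, giving *wizumufmo*.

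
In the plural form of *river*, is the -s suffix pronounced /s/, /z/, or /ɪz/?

The stem *river* ends in a voiced non-sibilant sound.
The plural suffix surfaces as /ɪz/ after sibilants, /s/ after other voiceless consonants, and /z/ after other voiced sounds.
So the plural -s on *river* is pronounced /z/.

/z/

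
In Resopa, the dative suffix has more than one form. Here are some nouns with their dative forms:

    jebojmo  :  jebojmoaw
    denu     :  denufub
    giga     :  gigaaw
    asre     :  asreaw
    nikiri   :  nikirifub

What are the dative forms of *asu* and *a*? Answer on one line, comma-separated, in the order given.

The pattern is height harmony: -fub when the last vowel of the stem is a high vowel (*denu*, *nikiri*); -aw when the last vowel of the stem is a non-high vowel (*jebojmo*, *giga*, *asre*).
The last vowel of *asu* is /u/, which is a high vowel, so the suffix is -fub, giving *asufub*.
Since the last vowel of *a* is /a/ (a non-high vowel), it takes -aw, giving *aaw*.

asufub, aaw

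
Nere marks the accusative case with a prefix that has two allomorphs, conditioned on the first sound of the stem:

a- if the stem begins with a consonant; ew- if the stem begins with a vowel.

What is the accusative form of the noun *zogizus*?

*zogizus*: first sound = /z/, a consonant → a- → *azogizus*.

azogizus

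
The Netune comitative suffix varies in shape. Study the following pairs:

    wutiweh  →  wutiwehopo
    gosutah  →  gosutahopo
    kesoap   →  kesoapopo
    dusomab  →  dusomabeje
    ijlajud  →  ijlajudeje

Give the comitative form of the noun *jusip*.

jusipopo

The suffix is conditioned by the final consonant: -opo when the stem ends in a voiceless consonant (*wutiweh*, *gosutah*, *kesoap*); -eje when the stem ends in a voiced consonant (*dusomab*, *ijlajud*).
*jusip* — final consonant /p/ (voiceless) → -opo → *jusipopo*.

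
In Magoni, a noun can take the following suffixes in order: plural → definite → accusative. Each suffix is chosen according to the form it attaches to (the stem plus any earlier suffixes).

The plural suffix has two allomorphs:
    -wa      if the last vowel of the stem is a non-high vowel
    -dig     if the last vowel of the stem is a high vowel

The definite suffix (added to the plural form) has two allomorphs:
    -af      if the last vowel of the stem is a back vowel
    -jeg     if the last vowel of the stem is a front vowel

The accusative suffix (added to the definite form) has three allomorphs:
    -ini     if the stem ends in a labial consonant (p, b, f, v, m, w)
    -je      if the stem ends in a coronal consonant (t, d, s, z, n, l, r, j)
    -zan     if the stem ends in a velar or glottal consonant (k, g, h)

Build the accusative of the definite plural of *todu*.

todudigjegzan

Since the last vowel of *todu* is /u/ (a high vowel), it takes -dig, giving *todudig*.
The plural form *todudig*: last vowel = /i/, a front vowel → -jeg → *todudigjeg*.
Since the final consonant of the definite form *todudigjeg* is /g/ (velar/glottal), it takes -zan, giving *todudigjegzan*.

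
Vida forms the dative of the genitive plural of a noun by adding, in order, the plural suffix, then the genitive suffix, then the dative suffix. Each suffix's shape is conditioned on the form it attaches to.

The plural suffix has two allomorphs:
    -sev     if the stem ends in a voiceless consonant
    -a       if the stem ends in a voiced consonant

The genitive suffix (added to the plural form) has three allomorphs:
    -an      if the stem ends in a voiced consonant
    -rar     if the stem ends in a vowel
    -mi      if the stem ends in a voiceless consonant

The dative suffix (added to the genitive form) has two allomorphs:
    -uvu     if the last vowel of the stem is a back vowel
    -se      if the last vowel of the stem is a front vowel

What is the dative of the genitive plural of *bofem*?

bofemararuvu

Since the final consonant of *bofem* is /m/ (voiced), it takes -a, giving *bofema*.
The plural form *bofema* — final sound /a/ (a vowel) → -rar → *bofemarar*.
Since the last vowel of the genitive form *bofemarar* is /a/ (a back vowel), it takes -uvu, giving *bofemararuvu*.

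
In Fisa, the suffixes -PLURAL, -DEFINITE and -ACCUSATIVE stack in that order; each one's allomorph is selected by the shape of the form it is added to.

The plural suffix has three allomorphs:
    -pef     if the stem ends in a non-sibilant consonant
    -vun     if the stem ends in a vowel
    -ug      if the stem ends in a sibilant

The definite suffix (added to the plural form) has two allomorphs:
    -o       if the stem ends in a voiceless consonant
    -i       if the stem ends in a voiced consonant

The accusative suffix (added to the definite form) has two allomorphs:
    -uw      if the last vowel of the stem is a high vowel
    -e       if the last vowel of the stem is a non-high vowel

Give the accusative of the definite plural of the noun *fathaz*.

fathazugiuw

*fathaz* — final sound /z/ (a sibilant) → -ug → *fathazug*.
Since the final consonant of the plural form *fathazug* is /g/ (voiced), it takes -i, giving *fathazugi*.
The last vowel of the definite form *fathazugi* is /i/, which is a high vowel, so the accusative suffix is -uw, giving *fathazugiuw*.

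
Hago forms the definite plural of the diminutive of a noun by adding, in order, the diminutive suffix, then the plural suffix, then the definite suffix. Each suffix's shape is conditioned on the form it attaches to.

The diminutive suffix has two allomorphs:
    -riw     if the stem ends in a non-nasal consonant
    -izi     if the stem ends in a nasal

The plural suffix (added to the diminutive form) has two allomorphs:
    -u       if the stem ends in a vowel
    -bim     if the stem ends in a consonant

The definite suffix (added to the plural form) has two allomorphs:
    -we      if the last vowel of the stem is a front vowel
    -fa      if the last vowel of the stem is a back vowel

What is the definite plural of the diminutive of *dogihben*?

dogihbeniziufa

*dogihben*: final consonant = /n/, a nasal → -izi → *dogihbenizi*.
Since the final sound of the diminutive form *dogihbenizi* is /i/ (a vowel), it takes -u, giving *dogihbeniziu*.
The plural form *dogihbeniziu*: last vowel = /u/, a back vowel → -fa → *dogihbeniziufa*.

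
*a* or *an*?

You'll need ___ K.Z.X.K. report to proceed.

a

The indefinite article is chosen by the initial *sound* of the following word, not its spelling.
The initialism *K.Z.X.K.* is read letter by letter; the first letter, K, is pronounced /keɪ/, which begins with a consonant sound.
So the article is *a*: You'll need a K.Z.X.K. report to proceed.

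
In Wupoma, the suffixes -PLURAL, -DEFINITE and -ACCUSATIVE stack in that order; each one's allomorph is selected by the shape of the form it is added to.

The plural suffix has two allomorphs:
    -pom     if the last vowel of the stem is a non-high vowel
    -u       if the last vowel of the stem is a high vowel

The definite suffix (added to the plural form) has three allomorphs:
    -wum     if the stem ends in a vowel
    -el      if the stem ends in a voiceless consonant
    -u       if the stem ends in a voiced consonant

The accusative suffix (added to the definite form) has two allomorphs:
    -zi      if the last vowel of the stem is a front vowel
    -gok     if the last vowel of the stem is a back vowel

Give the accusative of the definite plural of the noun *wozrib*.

wozribuwumgok

*wozrib* — last vowel /i/ (a high vowel) → -u → *wozribu*.
The plural form *wozribu* — final sound /u/ (a vowel) → -wum → *wozribuwum*.
Since the last vowel of the definite form *wozribuwum* is /u/ (a back vowel), it takes -gok, giving *wozribuwumgok*.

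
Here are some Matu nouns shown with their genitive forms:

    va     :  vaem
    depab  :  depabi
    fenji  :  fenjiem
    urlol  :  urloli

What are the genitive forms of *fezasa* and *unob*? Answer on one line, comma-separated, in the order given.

fezasaem, unobi

The pattern is consonant vs. vowel: -i when the stem ends in a consonant (*depab*, *urlol*); -em when the stem ends in a vowel (*va*, *fenji*).
Since the final sound of *fezasa* is /a/ (a vowel), it takes -em, giving *fezasaem*.
*unob*: final sound = /b/, a consonant → -i → *unobi*.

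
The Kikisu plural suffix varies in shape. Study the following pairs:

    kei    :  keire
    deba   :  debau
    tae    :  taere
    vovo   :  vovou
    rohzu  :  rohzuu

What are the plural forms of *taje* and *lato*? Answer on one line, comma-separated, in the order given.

tajere, latou

The alternation tracks the last vowel of the stem — -re when the last vowel of the stem is a front vowel (*kei*, *tae*); -u when the last vowel of the stem is a back vowel (*deba*, *vovo*, *rohzu*).
The last vowel of *taje* is /e/, which is a front vowel, so the suffix is -re, giving *tajere*.
*lato* — last vowel /o/ (a back vowel) → -u → *latou*.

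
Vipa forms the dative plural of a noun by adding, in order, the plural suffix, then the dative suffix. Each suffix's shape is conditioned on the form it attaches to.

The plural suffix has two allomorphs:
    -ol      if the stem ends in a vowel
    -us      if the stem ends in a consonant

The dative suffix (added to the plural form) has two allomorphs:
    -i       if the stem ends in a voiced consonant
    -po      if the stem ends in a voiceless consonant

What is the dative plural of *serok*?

*serok* — final sound /k/ (a consonant) → -us → *serokus*.
The plural form *serokus* — final consonant /s/ (voiceless) → -po → *serokuspo*.

serokuspo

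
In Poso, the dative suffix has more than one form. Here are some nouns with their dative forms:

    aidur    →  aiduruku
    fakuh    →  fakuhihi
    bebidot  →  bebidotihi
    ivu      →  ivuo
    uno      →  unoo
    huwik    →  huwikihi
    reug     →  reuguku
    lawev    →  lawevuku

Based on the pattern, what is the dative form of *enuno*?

enunoo

The suffix is conditioned by the final sound: -ihi when the stem ends in a voiceless consonant (*fakuh*, *bebidot*, *huwik*); -uku when the stem ends in a voiced consonant (*aidur*, *reug*, *lawev*); -o when the stem ends in a vowel (*ivu*, *uno*).
*enuno* — final sound /o/ (a vowel) → -o → *enunoo*.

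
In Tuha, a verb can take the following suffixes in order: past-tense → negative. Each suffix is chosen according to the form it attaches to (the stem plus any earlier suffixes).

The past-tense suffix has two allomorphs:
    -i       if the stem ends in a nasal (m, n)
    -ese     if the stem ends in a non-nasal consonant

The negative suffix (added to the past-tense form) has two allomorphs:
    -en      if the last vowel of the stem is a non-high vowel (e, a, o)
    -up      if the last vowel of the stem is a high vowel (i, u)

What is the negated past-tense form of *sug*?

*sug* — final consonant /g/ (non-nasal) → -ese → *sugese*.
The past-tense form *sugese* — last vowel /e/ (a non-high vowel) → -en → *sugeseen*.

sugeseen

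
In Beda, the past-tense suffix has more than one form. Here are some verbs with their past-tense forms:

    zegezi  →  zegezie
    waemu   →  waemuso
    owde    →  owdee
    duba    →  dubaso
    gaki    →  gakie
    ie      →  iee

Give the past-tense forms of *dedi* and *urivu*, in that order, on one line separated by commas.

dedie, urivuso

The alternation tracks the last vowel of the stem — -e when the last vowel of the stem is a front vowel (*zegezi*, *owde*, *gaki*, *ie*); -so when the last vowel of the stem is a back vowel (*waemu*, *duba*).
Since the last vowel of *dedi* is /i/ (a front vowel), it takes -e, giving *dedie*.
*urivu*: last vowel = /u/, a back vowel → -so → *urivuso*.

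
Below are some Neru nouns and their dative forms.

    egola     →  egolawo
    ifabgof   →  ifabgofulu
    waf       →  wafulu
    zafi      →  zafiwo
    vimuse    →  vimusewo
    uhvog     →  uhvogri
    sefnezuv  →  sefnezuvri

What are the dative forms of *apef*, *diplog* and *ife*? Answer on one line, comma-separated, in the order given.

apefulu, diplogri, ifewo

The suffix is conditioned by the final sound: -ulu when the stem ends in a voiceless consonant (*ifabgof*, *waf*); -ri when the stem ends in a voiced consonant (*uhvog*, *sefnezuv*); -wo when the stem ends in a vowel (*egola*, *zafi*, *vimuse*).
Since the final sound of *apef* is /f/ (a voiceless consonant), it takes -ulu, giving *apefulu*.
Since the final sound of *diplog* is /g/ (a voiced consonant), it takes -ri, giving *diplogri*.
*ife* — final sound /e/ (a vowel) → -wo → *ifewo*.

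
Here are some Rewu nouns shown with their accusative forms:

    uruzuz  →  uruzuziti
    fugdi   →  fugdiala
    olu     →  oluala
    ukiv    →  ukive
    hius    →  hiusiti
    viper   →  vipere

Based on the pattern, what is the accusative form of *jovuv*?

jovuve

The pattern is sibilance of the final sound: -iti when the stem ends in a sibilant (*uruzuz*, *hius*); -e when the stem ends in a non-sibilant consonant (*ukiv*, *viper*); -ala when the stem ends in a vowel (*fugdi*, *olu*).
The final sound of *jovuv* is /v/, which is a non-sibilant consonant, so the suffix is -e, giving *jovuve*.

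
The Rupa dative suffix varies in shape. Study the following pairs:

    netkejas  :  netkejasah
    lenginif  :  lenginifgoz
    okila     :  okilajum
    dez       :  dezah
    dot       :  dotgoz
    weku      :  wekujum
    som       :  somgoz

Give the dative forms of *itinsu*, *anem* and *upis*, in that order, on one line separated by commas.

itinsujum, anemgoz, upisah

The alternation tracks the final sound of the stem — -ah when the stem ends in a sibilant (*netkejas*, *dez*); -goz when the stem ends in a non-sibilant consonant (*lenginif*, *dot*, *som*); -jum when the stem ends in a vowel (*okila*, *weku*).
The final sound of *itinsu* is /u/, which is a vowel, so the suffix is -jum, giving *itinsujum*.
*anem* — final sound /m/ (a non-sibilant consonant) → -goz → *anemgoz*.
*upis*: final sound = /s/, a sibilant → -ah → *upisah*.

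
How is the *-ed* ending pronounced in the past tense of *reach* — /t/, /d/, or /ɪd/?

/t/

The stem *reach* ends in a voiceless consonant other than /t/.
The -ed suffix is realized as /ɪd/ after /t, d/; as /t/ after other voiceless consonants; and as /d/ after other voiced sounds.
So -ed on *reach* is pronounced /t/.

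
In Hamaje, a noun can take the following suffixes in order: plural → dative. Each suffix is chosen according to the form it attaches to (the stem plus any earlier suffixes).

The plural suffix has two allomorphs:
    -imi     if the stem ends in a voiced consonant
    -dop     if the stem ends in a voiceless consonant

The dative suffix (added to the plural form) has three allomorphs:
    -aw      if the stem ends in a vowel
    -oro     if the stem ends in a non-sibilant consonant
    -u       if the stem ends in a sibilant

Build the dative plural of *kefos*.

*kefos*: final consonant = /s/, voiceless → -dop → *kefosdop*.
The final sound of the plural form *kefosdop* is /p/, which is a non-sibilant consonant, so the dative suffix is -oro, giving *kefosdoporo*.

kefosdoporo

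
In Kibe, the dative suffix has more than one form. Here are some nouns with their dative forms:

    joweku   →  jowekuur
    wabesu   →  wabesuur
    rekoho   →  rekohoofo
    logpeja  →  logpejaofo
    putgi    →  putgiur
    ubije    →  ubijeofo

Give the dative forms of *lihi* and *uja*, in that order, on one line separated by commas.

The alternation tracks the last vowel of the stem — -ur when the last vowel of the stem is a high vowel (*joweku*, *wabesu*, *putgi*); -ofo when the last vowel of the stem is a non-high vowel (*rekoho*, *logpeja*, *ubije*).
*lihi* — last vowel /i/ (a high vowel) → -ur → *lihiur*.
The last vowel of *uja* is /a/, which is a non-high vowel, so the suffix is -ofo, giving *ujaofo*.

lihiur, ujaofo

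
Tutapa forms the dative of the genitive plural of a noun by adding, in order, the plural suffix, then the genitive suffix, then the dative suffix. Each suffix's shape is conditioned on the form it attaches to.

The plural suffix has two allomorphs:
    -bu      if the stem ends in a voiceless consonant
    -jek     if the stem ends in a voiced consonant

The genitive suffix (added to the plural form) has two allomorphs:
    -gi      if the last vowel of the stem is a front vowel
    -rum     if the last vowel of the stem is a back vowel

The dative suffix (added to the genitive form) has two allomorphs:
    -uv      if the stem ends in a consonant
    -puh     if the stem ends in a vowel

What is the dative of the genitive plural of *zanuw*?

The final consonant of *zanuw* is /w/, which is voiced, so the plural suffix is -jek, giving *zanuwjek*.
The plural form *zanuwjek*: last vowel = /e/, a front vowel → -gi → *zanuwjekgi*.
The final sound of the genitive form *zanuwjekgi* is /i/, which is a vowel, so the dative suffix is -puh, giving *zanuwjekgipuh*.

zanuwjekgipuh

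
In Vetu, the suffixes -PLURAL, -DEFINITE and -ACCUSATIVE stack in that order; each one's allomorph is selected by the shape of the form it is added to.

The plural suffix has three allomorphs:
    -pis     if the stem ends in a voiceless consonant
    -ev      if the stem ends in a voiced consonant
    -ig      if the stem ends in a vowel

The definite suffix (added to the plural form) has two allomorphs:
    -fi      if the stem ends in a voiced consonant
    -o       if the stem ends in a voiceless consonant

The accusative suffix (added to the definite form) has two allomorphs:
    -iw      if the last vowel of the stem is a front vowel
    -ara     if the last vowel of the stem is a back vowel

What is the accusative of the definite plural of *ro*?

roigfiiw

The final sound of *ro* is /o/, which is a vowel, so the plural suffix is -ig, giving *roig*.
The plural form *roig* — final consonant /g/ (voiced) → -fi → *roigfi*.
Since the last vowel of the definite form *roigfi* is /i/ (a front vowel), it takes -iw, giving *roigfiiw*.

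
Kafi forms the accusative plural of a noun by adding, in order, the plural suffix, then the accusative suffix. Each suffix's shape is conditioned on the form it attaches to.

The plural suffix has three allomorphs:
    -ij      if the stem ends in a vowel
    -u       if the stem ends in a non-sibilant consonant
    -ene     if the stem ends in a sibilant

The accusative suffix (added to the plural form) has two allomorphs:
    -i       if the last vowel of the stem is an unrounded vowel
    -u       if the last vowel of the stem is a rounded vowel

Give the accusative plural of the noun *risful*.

risfuluu

*risful* — final sound /l/ (a non-sibilant consonant) → -u → *risfulu*.
Since the last vowel of the plural form *risfulu* is /u/ (a rounded vowel), it takes -u, giving *risfuluu*.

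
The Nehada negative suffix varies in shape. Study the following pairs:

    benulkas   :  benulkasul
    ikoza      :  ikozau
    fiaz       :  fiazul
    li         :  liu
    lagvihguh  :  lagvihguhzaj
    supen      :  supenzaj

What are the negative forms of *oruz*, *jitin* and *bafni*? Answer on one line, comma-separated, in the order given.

The pattern is sibilance of the final sound: -ul when the stem ends in a sibilant (*benulkas*, *fiaz*); -zaj when the stem ends in a non-sibilant consonant (*lagvihguh*, *supen*); -u when the stem ends in a vowel (*ikoza*, *li*).
*oruz* — final sound /z/ (a sibilant) → -ul → *oruzul*.
Since the final sound of *jitin* is /n/ (a non-sibilant consonant), it takes -zaj, giving *jitinzaj*.
The final sound of *bafni* is /i/, which is a vowel, so the suffix is -u, giving *bafniu*.

oruzul, jitinzaj, bafniu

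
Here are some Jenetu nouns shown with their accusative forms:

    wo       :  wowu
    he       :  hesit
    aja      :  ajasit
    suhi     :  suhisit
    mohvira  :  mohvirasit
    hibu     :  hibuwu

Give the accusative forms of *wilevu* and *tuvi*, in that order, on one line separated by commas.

wilevuwu, tuvisit

Looking at the last vowel of each stem: -wu when the last vowel of the stem is a rounded vowel (*wo*, *hibu*); -sit when the last vowel of the stem is an unrounded vowel (*he*, *aja*, *suhi*, *mohvira*).
Since the last vowel of *wilevu* is /u/ (a rounded vowel), it takes -wu, giving *wilevuwu*.
The last vowel of *tuvi* is /i/, which is an unrounded vowel, so the suffix is -sit, giving *tuvisit*.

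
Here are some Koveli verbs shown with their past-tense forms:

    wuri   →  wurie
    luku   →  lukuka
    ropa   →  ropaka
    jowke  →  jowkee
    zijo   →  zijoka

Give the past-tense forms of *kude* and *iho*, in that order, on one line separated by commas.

kudee, ihoka

The pattern is front/back vowel harmony: -e when the last vowel of the stem is a front vowel (*wuri*, *jowke*); -ka when the last vowel of the stem is a back vowel (*luku*, *ropa*, *zijo*).
Since the last vowel of *kude* is /e/ (a front vowel), it takes -e, giving *kudee*.
The last vowel of *iho* is /o/, which is a back vowel, so the suffix is -ka, giving *ihoka*.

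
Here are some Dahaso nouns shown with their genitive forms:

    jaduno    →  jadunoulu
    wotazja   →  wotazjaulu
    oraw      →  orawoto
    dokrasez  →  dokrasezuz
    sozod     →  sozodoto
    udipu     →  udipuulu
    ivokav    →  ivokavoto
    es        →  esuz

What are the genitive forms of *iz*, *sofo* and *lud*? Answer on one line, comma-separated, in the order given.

The pattern is sibilance of the final sound: -uz when the stem ends in a sibilant (*dokrasez*, *es*); -oto when the stem ends in a non-sibilant consonant (*oraw*, *sozod*, *ivokav*); -ulu when the stem ends in a vowel (*jaduno*, *wotazja*, *udipu*).
Since the final sound of *iz* is /z/ (a sibilant), it takes -uz, giving *izuz*.
*sofo* — final sound /o/ (a vowel) → -ulu → *sofoulu*.
*lud*: final sound = /d/, a non-sibilant consonant → -oto → *ludoto*.

izuz, sofoulu, ludoto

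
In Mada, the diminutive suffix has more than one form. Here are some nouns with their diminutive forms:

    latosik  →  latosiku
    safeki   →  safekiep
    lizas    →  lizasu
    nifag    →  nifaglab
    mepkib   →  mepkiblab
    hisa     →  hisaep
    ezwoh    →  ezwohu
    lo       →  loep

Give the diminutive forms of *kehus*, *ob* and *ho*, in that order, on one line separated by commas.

kehusu, oblab, hoep

Looking at the final sound of each stem: -u when the stem ends in a voiceless consonant (*latosik*, *lizas*, *ezwoh*); -lab when the stem ends in a voiced consonant (*nifag*, *mepkib*); -ep when the stem ends in a vowel (*safeki*, *hisa*, *lo*).
*kehus*: final sound = /s/, a voiceless consonant → -u → *kehusu*.
The final sound of *ob* is /b/, which is a voiced consonant, so the suffix is -lab, giving *oblab*.
*ho*: final sound = /o/, a vowel → -ep → *hoep*.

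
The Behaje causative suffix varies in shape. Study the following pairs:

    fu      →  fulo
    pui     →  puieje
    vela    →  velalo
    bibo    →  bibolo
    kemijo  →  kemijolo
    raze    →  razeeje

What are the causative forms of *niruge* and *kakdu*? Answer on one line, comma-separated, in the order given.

nirugeeje, kakdulo

The pattern is front/back vowel harmony: -eje when the last vowel of the stem is a front vowel (*pui*, *raze*); -lo when the last vowel of the stem is a back vowel (*fu*, *vela*, *bibo*, *kemijo*).
*niruge*: last vowel = /e/, a front vowel → -eje → *nirugeeje*.
Since the last vowel of *kakdu* is /u/ (a back vowel), it takes -lo, giving *kakdulo*.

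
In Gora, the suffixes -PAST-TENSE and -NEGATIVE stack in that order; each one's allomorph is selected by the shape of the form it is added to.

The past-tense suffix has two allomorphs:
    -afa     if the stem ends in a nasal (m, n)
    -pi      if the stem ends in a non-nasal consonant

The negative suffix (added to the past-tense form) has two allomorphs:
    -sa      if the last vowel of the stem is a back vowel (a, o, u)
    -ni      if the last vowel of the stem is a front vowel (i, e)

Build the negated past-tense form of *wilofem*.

wilofemafasa

*wilofem* — final consonant /m/ (a nasal) → -afa → *wilofemafa*.
The past-tense form *wilofemafa* — last vowel /a/ (a back vowel) → -sa → *wilofemafasa*.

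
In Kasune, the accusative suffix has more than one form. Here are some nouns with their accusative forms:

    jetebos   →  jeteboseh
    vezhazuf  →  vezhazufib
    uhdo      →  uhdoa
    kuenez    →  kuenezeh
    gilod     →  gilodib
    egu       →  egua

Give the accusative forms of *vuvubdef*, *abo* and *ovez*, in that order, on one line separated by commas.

The suffix is conditioned by the final sound: -eh when the stem ends in a sibilant (*jetebos*, *kuenez*); -ib when the stem ends in a non-sibilant consonant (*vezhazuf*, *gilod*); -a when the stem ends in a vowel (*uhdo*, *egu*).
Since the final sound of *vuvubdef* is /f/ (a non-sibilant consonant), it takes -ib, giving *vuvubdefib*.
*abo* — final sound /o/ (a vowel) → -a → *aboa*.
The final sound of *ovez* is /z/, which is a sibilant, so the suffix is -eh, giving *ovezeh*.

vuvubdefib, aboa, ovezeh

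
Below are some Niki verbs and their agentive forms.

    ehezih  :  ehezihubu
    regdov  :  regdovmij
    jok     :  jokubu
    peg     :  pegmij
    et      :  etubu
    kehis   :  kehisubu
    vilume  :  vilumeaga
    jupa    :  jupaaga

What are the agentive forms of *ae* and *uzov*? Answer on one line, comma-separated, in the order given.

aeaga, uzovmij

The alternation tracks the final sound of the stem — -ubu when the stem ends in a voiceless consonant (*ehezih*, *jok*, *et*, *kehis*); -mij when the stem ends in a voiced consonant (*regdov*, *peg*); -aga when the stem ends in a vowel (*vilume*, *jupa*).
*ae*: final sound = /e/, a vowel → -aga → *aeaga*.
*uzov* — final sound /v/ (a voiced consonant) → -mij → *uzovmij*.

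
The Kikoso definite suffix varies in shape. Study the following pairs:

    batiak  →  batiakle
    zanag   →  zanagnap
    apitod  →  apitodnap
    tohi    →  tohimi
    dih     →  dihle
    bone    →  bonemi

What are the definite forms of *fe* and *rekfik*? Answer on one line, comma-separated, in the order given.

The pattern is voicing of the final sound: -le when the stem ends in a voiceless consonant (*batiak*, *dih*); -nap when the stem ends in a voiced consonant (*zanag*, *apitod*); -mi when the stem ends in a vowel (*tohi*, *bone*).
*fe* — final sound /e/ (a vowel) → -mi → *femi*.
The final sound of *rekfik* is /k/, which is a voiceless consonant, so the suffix is -le, giving *rekfikle*.

femi, rekfikle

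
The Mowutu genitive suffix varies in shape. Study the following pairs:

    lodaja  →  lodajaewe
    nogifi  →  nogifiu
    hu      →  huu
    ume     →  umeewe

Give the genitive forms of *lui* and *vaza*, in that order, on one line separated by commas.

luiu, vazaewe

Looking at the last vowel of each stem: -u when the last vowel of the stem is a high vowel (*nogifi*, *hu*); -ewe when the last vowel of the stem is a non-high vowel (*lodaja*, *ume*).
The last vowel of *lui* is /i/, which is a high vowel, so the suffix is -u, giving *luiu*.
Since the last vowel of *vaza* is /a/ (a non-high vowel), it takes -ewe, giving *vazaewe*.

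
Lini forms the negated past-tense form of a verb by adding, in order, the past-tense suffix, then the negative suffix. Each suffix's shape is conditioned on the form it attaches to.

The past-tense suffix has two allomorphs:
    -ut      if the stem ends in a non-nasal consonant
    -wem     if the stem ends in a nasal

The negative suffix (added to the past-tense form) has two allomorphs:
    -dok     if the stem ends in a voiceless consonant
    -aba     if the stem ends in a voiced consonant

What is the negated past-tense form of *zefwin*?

*zefwin* — final consonant /n/ (a nasal) → -wem → *zefwinwem*.
Since the final consonant of the past-tense form *zefwinwem* is /m/ (voiced), it takes -aba, giving *zefwinwemaba*.

zefwinwemaba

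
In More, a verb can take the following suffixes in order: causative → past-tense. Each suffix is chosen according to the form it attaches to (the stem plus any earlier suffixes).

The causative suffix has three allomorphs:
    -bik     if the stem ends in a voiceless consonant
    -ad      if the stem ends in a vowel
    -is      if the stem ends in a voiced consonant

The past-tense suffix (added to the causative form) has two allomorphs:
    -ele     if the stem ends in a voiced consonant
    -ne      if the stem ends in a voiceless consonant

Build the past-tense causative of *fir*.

Since the final sound of *fir* is /r/ (a voiced consonant), it takes -is, giving *firis*.
The causative form *firis* — final consonant /s/ (voiceless) → -ne → *firisne*.

firisne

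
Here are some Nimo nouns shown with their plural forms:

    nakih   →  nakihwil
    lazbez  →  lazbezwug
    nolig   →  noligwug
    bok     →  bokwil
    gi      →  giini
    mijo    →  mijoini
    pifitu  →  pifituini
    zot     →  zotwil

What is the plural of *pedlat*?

Looking at the final sound of each stem: -wil when the stem ends in a voiceless consonant (*nakih*, *bok*, *zot*); -wug when the stem ends in a voiced consonant (*lazbez*, *nolig*); -ini when the stem ends in a vowel (*gi*, *mijo*, *pifitu*).
*pedlat* — final sound /t/ (a voiceless consonant) → -wil → *pedlatwil*.

pedlatwil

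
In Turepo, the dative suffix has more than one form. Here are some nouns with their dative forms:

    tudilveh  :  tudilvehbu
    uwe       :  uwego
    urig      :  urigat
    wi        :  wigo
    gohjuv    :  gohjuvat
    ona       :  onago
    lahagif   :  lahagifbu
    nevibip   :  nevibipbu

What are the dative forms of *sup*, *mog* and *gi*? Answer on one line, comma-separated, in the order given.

The alternation tracks the final sound of the stem — -bu when the stem ends in a voiceless consonant (*tudilveh*, *lahagif*, *nevibip*); -at when the stem ends in a voiced consonant (*urig*, *gohjuv*); -go when the stem ends in a vowel (*uwe*, *wi*, *ona*).
*sup*: final sound = /p/, a voiceless consonant → -bu → *supbu*.
*mog*: final sound = /g/, a voiced consonant → -at → *mogat*.
Since the final sound of *gi* is /i/ (a vowel), it takes -go, giving *gigo*.

supbu, mogat, gigo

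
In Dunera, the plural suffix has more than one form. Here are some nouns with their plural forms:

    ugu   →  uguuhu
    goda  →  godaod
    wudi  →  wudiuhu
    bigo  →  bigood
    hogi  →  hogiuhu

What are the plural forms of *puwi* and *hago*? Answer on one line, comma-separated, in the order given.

puwiuhu, hagood

Looking at the last vowel of each stem: -uhu when the last vowel of the stem is a high vowel (*ugu*, *wudi*, *hogi*); -od when the last vowel of the stem is a non-high vowel (*goda*, *bigo*).
*puwi*: last vowel = /i/, a high vowel → -uhu → *puwiuhu*.
*hago*: last vowel = /o/, a non-high vowel → -od → *hagood*.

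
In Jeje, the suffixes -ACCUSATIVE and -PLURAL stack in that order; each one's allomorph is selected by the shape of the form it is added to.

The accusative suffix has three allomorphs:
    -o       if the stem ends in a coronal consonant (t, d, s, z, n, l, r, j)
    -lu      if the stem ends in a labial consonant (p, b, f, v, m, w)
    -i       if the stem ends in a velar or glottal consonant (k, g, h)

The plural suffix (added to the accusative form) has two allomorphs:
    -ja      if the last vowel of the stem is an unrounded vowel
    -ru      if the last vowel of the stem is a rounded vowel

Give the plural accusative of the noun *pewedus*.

*pewedus*: final consonant = /s/, coronal → -o → *peweduso*.
The accusative form *peweduso* — last vowel /o/ (a rounded vowel) → -ru → *pewedusoru*.

pewedusoru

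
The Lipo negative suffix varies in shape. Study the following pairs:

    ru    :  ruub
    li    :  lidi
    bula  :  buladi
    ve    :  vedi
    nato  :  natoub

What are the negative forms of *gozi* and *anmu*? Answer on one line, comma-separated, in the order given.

Looking at the last vowel of each stem: -ub when the last vowel of the stem is a rounded vowel (*ru*, *nato*); -di when the last vowel of the stem is an unrounded vowel (*li*, *bula*, *ve*).
The last vowel of *gozi* is /i/, which is an unrounded vowel, so the suffix is -di, giving *gozidi*.
*anmu* — last vowel /u/ (a rounded vowel) → -ub → *anmuub*.

gozidi, anmuub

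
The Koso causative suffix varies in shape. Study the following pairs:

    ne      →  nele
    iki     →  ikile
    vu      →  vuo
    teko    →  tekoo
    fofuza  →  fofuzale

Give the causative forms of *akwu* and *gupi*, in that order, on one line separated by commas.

The alternation tracks the last vowel of the stem — -o when the last vowel of the stem is a rounded vowel (*vu*, *teko*); -le when the last vowel of the stem is an unrounded vowel (*ne*, *iki*, *fofuza*).
Since the last vowel of *akwu* is /u/ (a rounded vowel), it takes -o, giving *akwuo*.
The last vowel of *gupi* is /i/, which is an unrounded vowel, so the suffix is -le, giving *gupile*.

akwuo, gupile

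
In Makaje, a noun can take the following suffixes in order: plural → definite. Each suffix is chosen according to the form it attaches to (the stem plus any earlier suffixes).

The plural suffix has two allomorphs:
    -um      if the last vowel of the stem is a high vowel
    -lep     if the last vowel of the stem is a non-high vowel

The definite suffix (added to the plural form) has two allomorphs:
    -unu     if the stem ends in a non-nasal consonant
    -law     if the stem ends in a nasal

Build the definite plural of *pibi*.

pibiumlaw

*pibi* — last vowel /i/ (a high vowel) → -um → *pibium*.
The plural form *pibium*: final consonant = /m/, a nasal → -law → *pibiumlaw*.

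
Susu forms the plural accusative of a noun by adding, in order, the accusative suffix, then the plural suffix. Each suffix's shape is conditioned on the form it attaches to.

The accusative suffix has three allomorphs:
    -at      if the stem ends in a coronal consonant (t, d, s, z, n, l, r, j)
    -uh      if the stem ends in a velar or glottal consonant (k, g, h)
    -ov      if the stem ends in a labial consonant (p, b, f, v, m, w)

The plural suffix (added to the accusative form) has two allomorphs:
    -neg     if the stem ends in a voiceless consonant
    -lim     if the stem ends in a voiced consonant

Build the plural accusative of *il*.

ilatneg

*il*: final consonant = /l/, coronal → -at → *ilat*.
The accusative form *ilat*: final consonant = /t/, voiceless → -neg → *ilatneg*.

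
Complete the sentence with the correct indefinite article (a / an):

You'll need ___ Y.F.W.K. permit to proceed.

The indefinite article is chosen by the initial *sound* of the following word, not its spelling.
The initialism *Y.F.W.K.* is read letter by letter; the first letter, Y, is pronounced /waɪ/, which begins with a consonant sound.
So the article is *a*: You'll need a Y.F.W.K. permit to proceed.

a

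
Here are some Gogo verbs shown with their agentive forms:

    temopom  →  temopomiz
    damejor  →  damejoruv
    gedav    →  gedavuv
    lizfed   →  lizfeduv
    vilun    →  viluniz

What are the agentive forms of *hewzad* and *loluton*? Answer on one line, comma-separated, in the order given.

hewzaduv, lolutoniz

The pattern is nasality of the final consonant: -iz when the stem ends in a nasal (*temopom*, *vilun*); -uv when the stem ends in a non-nasal consonant (*damejor*, *gedav*, *lizfed*).
Since the final consonant of *hewzad* is /d/ (non-nasal), it takes -uv, giving *hewzaduv*.
*loluton* — final consonant /n/ (a nasal) → -iz → *lolutoniz*.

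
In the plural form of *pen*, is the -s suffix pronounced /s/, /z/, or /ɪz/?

The stem *pen* ends in a voiced non-sibilant sound.
The plural suffix surfaces as /ɪz/ after sibilants, /s/ after other voiceless consonants, and /z/ after other voiced sounds.
So the plural -s on *pen* is pronounced /z/.

/z/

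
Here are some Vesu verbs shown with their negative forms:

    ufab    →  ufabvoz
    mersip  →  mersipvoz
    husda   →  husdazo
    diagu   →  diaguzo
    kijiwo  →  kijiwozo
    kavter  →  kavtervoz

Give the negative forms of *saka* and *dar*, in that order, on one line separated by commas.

Looking at the final sound of each stem: -voz when the stem ends in a consonant (*ufab*, *mersip*, *kavter*); -zo when the stem ends in a vowel (*husda*, *diagu*, *kijiwo*).
*saka*: final sound = /a/, a vowel → -zo → *sakazo*.
The final sound of *dar* is /r/, which is a consonant, so the suffix is -voz, giving *darvoz*.

sakazo, darvoz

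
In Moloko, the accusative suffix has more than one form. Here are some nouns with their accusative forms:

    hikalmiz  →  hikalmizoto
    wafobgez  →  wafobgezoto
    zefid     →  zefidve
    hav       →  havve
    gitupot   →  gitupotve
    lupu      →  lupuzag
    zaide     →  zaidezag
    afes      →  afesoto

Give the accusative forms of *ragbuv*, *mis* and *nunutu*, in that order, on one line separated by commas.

ragbuvve, misoto, nunutuzag

The alternation tracks the final sound of the stem — -oto when the stem ends in a sibilant (*hikalmiz*, *wafobgez*, *afes*); -ve when the stem ends in a non-sibilant consonant (*zefid*, *hav*, *gitupot*); -zag when the stem ends in a vowel (*lupu*, *zaide*).
*ragbuv*: final sound = /v/, a non-sibilant consonant → -ve → *ragbuvve*.
*mis* — final sound /s/ (a sibilant) → -oto → *misoto*.
*nunutu* — final sound /u/ (a vowel) → -zag → *nunutuzag*.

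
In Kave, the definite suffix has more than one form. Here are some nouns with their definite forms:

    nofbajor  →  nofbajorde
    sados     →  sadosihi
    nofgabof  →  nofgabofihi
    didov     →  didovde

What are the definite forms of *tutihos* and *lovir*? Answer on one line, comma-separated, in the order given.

Looking at the final consonant of each stem: -ihi when the stem ends in a voiceless consonant (*sados*, *nofgabof*); -de when the stem ends in a voiced consonant (*nofbajor*, *didov*).
*tutihos*: final consonant = /s/, voiceless → -ihi → *tutihosihi*.
*lovir*: final consonant = /r/, voiced → -de → *lovirde*.

tutihosihi, lovirde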